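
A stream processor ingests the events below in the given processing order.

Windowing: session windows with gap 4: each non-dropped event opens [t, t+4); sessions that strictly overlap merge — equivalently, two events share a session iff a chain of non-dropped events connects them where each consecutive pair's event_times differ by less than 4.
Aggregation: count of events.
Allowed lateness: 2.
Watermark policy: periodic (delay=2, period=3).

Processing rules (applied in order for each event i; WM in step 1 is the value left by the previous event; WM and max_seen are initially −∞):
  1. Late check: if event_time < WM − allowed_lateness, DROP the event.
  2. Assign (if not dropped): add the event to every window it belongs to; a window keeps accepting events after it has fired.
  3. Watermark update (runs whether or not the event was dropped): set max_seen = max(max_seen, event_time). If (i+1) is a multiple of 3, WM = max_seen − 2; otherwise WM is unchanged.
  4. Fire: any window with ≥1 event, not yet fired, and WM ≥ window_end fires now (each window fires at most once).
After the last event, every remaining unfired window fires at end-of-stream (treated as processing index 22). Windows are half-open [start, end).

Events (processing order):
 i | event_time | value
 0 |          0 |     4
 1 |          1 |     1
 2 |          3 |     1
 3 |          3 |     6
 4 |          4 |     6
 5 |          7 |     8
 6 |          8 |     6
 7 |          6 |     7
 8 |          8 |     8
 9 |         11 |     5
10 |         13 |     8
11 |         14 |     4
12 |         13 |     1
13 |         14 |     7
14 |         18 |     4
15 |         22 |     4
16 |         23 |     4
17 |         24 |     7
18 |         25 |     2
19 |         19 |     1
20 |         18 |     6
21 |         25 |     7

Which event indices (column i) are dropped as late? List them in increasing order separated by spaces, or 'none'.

i=0 t=0 v=4: → [0,4); WM=−∞
i=1 t=1 v=1: → [0,5); WM=−∞
i=2 t=3 v=1: → [0,7); WM=1
i=3 t=3 v=6: → [0,7); WM=1
i=4 t=4 v=6: → [0,8); WM=1
i=5 t=7 v=8: → [0,11); WM=5
i=6 t=8 v=6: → [0,12); WM=5
i=7 t=6 v=7: → [0,12); WM=5
i=8 t=8 v=8: → [0,12); WM=6
i=9 t=11 v=5: → [0,15); WM=6
i=10 t=13 v=8: → [0,17); WM=6
i=11 t=14 v=4: → [0,18); WM=12
i=12 t=13 v=1: → [0,18); WM=12
i=13 t=14 v=7: → [0,18); WM=12
i=14 t=18 v=4: → [18,22); WM=16
i=15 t=22 v=4: → [22,26); WM=16
i=16 t=23 v=4: → [22,27); WM=16
i=17 t=24 v=7: → [22,28); WM=22
i=18 t=25 v=2: → [22,29); WM=22
i=19 t=19 v=1: DROP (t<22-2); WM=22
i=20 t=18 v=6: DROP (t<22-2); WM=23
i=21 t=25 v=7: → [22,29); WM=23

19 20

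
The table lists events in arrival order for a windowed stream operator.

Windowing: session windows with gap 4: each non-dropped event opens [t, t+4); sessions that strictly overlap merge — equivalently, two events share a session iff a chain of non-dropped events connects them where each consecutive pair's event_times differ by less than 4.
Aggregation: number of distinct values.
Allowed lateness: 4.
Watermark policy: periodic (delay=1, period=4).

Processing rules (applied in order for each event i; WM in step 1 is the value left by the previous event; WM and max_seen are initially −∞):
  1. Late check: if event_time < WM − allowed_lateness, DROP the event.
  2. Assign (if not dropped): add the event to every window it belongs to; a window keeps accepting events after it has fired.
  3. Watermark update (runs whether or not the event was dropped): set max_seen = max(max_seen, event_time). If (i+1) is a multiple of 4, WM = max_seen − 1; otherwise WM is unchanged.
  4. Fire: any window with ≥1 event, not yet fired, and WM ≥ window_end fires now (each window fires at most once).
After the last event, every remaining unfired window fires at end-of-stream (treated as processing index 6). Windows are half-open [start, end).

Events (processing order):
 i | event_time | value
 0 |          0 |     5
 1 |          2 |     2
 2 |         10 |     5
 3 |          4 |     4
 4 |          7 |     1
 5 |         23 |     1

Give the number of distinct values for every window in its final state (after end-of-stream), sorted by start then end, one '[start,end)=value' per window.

i=0 t=0 v=5: → [0,4); WM=−∞
i=1 t=2 v=2: → [0,6); WM=−∞
i=2 t=10 v=5: → [10,14); WM=−∞
i=3 t=4 v=4: → [0,8); WM=9
i=4 t=7 v=1: → [0,14); WM=9
i=5 t=23 v=1: → [23,27); WM=9

[0,14)=4 [23,27)=1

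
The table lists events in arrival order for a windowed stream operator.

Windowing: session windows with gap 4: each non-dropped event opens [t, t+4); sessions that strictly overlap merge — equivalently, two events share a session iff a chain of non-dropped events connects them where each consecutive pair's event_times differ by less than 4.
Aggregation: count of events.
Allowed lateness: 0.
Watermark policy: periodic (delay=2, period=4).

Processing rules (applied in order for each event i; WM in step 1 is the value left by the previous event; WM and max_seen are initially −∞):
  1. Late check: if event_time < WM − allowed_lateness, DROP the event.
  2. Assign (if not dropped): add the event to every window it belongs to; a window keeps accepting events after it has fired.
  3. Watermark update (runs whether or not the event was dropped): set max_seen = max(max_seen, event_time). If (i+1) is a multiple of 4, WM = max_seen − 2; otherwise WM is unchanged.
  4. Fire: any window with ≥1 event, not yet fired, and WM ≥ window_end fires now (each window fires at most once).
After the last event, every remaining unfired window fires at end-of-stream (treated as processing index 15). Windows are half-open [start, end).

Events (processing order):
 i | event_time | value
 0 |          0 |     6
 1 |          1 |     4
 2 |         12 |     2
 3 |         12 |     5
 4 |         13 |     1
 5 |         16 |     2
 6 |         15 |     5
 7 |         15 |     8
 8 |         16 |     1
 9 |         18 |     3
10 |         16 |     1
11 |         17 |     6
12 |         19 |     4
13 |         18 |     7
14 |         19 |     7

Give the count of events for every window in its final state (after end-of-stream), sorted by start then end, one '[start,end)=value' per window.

[0,5)=2 [12,23)=13

i=0 t=0 v=6: → [0,4); WM=−∞
i=1 t=1 v=4: → [0,5); WM=−∞
i=2 t=12 v=2: → [12,16); WM=−∞
i=3 t=12 v=5: → [12,16); WM=10
i=4 t=13 v=1: → [12,17); WM=10
i=5 t=16 v=2: → [12,20); WM=10
i=6 t=15 v=5: → [12,20); WM=10
i=7 t=15 v=8: → [12,20); WM=14
i=8 t=16 v=1: → [12,20); WM=14
i=9 t=18 v=3: → [12,22); WM=14
i=10 t=16 v=1: → [12,22); WM=14
i=11 t=17 v=6: → [12,22); WM=16
i=12 t=19 v=4: → [12,23); WM=16
i=13 t=18 v=7: → [12,23); WM=16
i=14 t=19 v=7: → [12,23); WM=16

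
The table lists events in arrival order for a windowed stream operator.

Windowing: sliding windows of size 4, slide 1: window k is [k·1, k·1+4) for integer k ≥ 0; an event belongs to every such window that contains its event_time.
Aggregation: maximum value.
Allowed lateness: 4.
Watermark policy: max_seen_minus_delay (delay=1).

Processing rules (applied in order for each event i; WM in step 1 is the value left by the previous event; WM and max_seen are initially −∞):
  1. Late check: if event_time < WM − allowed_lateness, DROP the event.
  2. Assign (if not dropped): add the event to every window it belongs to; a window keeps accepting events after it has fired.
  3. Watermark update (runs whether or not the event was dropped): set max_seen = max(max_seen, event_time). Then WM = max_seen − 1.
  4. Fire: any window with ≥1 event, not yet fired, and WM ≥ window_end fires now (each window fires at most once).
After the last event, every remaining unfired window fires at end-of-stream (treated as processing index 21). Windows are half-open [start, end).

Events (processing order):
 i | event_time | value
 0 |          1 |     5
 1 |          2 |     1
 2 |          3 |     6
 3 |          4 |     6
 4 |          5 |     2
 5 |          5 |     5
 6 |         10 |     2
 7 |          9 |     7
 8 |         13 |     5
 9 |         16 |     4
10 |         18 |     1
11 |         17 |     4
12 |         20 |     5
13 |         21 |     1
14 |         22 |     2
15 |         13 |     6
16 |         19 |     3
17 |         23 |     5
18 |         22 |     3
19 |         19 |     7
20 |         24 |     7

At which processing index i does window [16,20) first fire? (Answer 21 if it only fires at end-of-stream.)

i=0 t=1 v=5: → [1,5),[0,4); WM=0
i=1 t=2 v=1: → [2,6),[1,5),[0,4); WM=1
i=2 t=3 v=6: → [3,7),[2,6),[1,5),[0,4); WM=2
i=3 t=4 v=6: → [4,8),[3,7),[2,6),[1,5); WM=3
i=4 t=5 v=2: → [5,9),[4,8),[3,7),[2,6); WM=4; [0,4) fires=6
i=5 t=5 v=5: → [5,9),[4,8),[3,7),[2,6); WM=4
i=6 t=10 v=2: → [10,14),[9,13),[8,12),[7,11); WM=9; [1,5) fires=6 [2,6) fires=6 [3,7) fires=6 [4,8) fires=6 [5,9) fires=5
i=7 t=9 v=7: → [9,13),[8,12),[7,11),[6,10); WM=9
i=8 t=13 v=5: → [13,17),[12,16),[11,15),[10,14); WM=12; [6,10) fires=7 [7,11) fires=7 [8,12) fires=7
i=9 t=16 v=4: → [16,20),[15,19),[14,18),[13,17); WM=15; [9,13) fires=7 [10,14) fires=5 [11,15) fires=5
i=10 t=18 v=1: → [18,22),[17,21),[16,20),[15,19); WM=17; [12,16) fires=5 [13,17) fires=5
i=11 t=17 v=4: → [17,21),[16,20),[15,19),[14,18); WM=17
i=12 t=20 v=5: → [20,24),[19,23),[18,22),[17,21); WM=19; [14,18) fires=4 [15,19) fires=4
i=13 t=21 v=1: → [21,25),[20,24),[19,23),[18,22); WM=20; [16,20) fires=4
i=14 t=22 v=2: → [22,26),[21,25),[20,24),[19,23); WM=21; [17,21) fires=5
i=15 t=13 v=6: DROP (t<21-4); WM=21
i=16 t=19 v=3: → [19,23),[18,22),[17,21),[16,20); WM=21
i=17 t=23 v=5: → [23,27),[22,26),[21,25),[20,24); WM=22; [18,22) fires=5
i=18 t=22 v=3: → [22,26),[21,25),[20,24),[19,23); WM=22
i=19 t=19 v=7: → [19,23),[18,22),[17,21),[16,20); WM=22
i=20 t=24 v=7: → [24,28),[23,27),[22,26),[21,25); WM=23; [19,23) fires=7

13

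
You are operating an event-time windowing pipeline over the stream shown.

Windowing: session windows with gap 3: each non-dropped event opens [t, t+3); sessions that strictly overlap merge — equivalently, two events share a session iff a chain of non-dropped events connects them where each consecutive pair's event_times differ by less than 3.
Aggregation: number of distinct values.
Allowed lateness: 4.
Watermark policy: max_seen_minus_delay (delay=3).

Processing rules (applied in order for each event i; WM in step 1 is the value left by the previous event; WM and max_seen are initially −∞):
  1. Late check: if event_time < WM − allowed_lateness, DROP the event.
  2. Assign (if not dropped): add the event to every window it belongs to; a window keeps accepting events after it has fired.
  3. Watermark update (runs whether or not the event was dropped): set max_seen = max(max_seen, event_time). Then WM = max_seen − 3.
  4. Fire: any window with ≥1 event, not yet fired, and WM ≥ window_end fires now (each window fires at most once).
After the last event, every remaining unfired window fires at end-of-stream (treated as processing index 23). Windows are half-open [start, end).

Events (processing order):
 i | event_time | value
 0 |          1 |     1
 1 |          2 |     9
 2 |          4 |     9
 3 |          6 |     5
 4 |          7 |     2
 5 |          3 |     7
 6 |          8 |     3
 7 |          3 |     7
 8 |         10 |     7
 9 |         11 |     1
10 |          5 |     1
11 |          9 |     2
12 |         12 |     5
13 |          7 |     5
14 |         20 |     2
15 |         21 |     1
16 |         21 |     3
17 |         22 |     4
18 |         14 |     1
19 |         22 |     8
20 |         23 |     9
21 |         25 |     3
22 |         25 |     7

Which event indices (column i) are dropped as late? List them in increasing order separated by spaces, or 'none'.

i=0 t=1 v=1: → [1,4); WM=-2
i=1 t=2 v=9: → [1,5); WM=-1
i=2 t=4 v=9: → [1,7); WM=1
i=3 t=6 v=5: → [1,9); WM=3
i=4 t=7 v=2: → [1,10); WM=4
i=5 t=3 v=7: → [1,10); WM=4
i=6 t=8 v=3: → [1,11); WM=5
i=7 t=3 v=7: → [1,11); WM=5
i=8 t=10 v=7: → [1,13); WM=7
i=9 t=11 v=1: → [1,14); WM=8
i=10 t=5 v=1: → [1,14); WM=8
i=11 t=9 v=2: → [1,14); WM=8
i=12 t=12 v=5: → [1,15); WM=9
i=13 t=7 v=5: → [1,15); WM=9
i=14 t=20 v=2: → [20,23); WM=17
i=15 t=21 v=1: → [20,24); WM=18
i=16 t=21 v=3: → [20,24); WM=18
i=17 t=22 v=4: → [20,25); WM=19
i=18 t=14 v=1: DROP (t<19-4); WM=19
i=19 t=22 v=8: → [20,25); WM=19
i=20 t=23 v=9: → [20,26); WM=20
i=21 t=25 v=3: → [20,28); WM=22
i=22 t=25 v=7: → [20,28); WM=22

18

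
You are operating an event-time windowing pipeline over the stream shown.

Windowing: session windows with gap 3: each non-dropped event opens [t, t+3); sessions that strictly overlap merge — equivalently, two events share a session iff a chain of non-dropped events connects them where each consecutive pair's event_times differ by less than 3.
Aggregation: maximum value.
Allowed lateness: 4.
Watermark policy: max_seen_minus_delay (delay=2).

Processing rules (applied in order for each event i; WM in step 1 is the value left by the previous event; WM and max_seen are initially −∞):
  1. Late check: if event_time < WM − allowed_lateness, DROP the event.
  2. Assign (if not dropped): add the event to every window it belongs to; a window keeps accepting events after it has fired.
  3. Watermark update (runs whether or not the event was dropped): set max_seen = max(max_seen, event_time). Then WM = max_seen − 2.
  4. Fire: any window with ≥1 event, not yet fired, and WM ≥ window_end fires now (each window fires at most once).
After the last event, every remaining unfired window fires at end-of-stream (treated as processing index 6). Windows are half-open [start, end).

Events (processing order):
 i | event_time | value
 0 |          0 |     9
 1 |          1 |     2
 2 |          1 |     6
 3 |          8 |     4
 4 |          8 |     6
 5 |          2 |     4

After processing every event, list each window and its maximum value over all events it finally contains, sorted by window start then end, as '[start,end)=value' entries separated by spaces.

[0,5)=9 [8,11)=6

i=0 t=0 v=9: → [0,3); WM=-2
i=1 t=1 v=2: → [0,4); WM=-1
i=2 t=1 v=6: → [0,4); WM=-1
i=3 t=8 v=4: → [8,11); WM=6
i=4 t=8 v=6: → [8,11); WM=6
i=5 t=2 v=4: → [0,5); WM=6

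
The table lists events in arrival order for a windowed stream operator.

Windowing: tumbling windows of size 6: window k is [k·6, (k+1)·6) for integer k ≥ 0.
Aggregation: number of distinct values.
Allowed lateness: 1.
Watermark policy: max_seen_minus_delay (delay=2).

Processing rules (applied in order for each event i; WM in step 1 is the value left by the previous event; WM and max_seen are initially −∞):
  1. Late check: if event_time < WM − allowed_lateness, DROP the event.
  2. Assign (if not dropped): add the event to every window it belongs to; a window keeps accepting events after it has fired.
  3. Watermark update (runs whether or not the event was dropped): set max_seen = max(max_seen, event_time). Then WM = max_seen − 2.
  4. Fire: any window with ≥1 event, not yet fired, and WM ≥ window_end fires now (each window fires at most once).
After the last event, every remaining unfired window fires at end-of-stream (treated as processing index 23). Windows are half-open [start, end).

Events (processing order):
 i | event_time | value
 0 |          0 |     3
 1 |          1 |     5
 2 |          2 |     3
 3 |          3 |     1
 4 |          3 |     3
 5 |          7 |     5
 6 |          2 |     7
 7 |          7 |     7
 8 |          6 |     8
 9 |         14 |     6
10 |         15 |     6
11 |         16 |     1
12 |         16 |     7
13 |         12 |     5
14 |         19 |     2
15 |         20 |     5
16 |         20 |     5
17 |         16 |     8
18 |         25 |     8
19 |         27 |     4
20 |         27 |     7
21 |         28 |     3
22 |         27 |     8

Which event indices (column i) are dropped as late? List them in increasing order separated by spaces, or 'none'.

6 13 17

i=0 t=0 v=3: → [0,6); WM=-2
i=1 t=1 v=5: → [0,6); WM=-1
i=2 t=2 v=3: → [0,6); WM=0
i=3 t=3 v=1: → [0,6); WM=1
i=4 t=3 v=3: → [0,6); WM=1
i=5 t=7 v=5: → [6,12); WM=5
i=6 t=2 v=7: DROP (t<5-1); WM=5
i=7 t=7 v=7: → [6,12); WM=5
i=8 t=6 v=8: → [6,12); WM=5
i=9 t=14 v=6: → [12,18); WM=12; [0,6) fires=3 [6,12) fires=3
i=10 t=15 v=6: → [12,18); WM=13
i=11 t=16 v=1: → [12,18); WM=14
i=12 t=16 v=7: → [12,18); WM=14
i=13 t=12 v=5: DROP (t<14-1); WM=14
i=14 t=19 v=2: → [18,24); WM=17
i=15 t=20 v=5: → [18,24); WM=18; [12,18) fires=3
i=16 t=20 v=5: → [18,24); WM=18
i=17 t=16 v=8: DROP (t<18-1); WM=18
i=18 t=25 v=8: → [24,30); WM=23
i=19 t=27 v=4: → [24,30); WM=25; [18,24) fires=2
i=20 t=27 v=7: → [24,30); WM=25
i=21 t=28 v=3: → [24,30); WM=26
i=22 t=27 v=8: → [24,30); WM=26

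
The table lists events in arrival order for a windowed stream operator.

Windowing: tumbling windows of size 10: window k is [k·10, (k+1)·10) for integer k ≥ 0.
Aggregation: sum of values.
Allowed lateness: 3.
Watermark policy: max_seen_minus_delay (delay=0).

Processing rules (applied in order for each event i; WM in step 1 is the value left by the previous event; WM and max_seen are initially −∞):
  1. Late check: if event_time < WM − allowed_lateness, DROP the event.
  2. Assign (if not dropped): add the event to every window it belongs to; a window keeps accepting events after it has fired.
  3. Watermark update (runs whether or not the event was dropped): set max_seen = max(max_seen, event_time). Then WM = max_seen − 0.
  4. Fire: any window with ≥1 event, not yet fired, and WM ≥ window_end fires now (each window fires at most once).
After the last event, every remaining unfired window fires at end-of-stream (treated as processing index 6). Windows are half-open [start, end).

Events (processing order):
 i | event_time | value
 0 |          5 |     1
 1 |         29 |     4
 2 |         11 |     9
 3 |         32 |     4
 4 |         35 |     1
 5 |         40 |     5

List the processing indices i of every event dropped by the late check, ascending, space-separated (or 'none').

2

i=0 t=5 v=1: → [0,10); WM=5
i=1 t=29 v=4: → [20,30); WM=29; [0,10) fires=1
i=2 t=11 v=9: DROP (t<29-3); WM=29
i=3 t=32 v=4: → [30,40); WM=32; [20,30) fires=4
i=4 t=35 v=1: → [30,40); WM=35
i=5 t=40 v=5: → [40,50); WM=40; [30,40) fires=5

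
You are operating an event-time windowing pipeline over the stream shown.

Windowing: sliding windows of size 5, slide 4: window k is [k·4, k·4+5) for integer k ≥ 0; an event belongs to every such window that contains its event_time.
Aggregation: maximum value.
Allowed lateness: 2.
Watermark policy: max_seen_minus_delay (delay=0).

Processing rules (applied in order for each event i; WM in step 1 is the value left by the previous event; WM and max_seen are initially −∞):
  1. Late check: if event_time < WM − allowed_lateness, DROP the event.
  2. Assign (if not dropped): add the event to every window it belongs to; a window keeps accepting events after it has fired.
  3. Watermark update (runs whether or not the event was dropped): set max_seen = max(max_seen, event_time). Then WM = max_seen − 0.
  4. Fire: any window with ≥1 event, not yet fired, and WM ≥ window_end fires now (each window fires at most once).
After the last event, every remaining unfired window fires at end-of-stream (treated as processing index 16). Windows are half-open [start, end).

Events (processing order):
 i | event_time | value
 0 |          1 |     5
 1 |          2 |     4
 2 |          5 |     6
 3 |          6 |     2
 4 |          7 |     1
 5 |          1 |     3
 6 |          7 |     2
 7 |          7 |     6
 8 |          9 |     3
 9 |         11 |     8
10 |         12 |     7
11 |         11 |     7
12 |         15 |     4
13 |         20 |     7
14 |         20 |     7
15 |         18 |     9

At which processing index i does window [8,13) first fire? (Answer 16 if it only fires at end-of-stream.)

i=0 t=1 v=5: → [0,5); WM=1
i=1 t=2 v=4: → [0,5); WM=2
i=2 t=5 v=6: → [4,9); WM=5; [0,5) fires=5
i=3 t=6 v=2: → [4,9); WM=6
i=4 t=7 v=1: → [4,9); WM=7
i=5 t=1 v=3: DROP (t<7-2); WM=7
i=6 t=7 v=2: → [4,9); WM=7
i=7 t=7 v=6: → [4,9); WM=7
i=8 t=9 v=3: → [8,13); WM=9; [4,9) fires=6
i=9 t=11 v=8: → [8,13); WM=11
i=10 t=12 v=7: → [12,17),[8,13); WM=12
i=11 t=11 v=7: → [8,13); WM=12
i=12 t=15 v=4: → [12,17); WM=15; [8,13) fires=8
i=13 t=20 v=7: → [20,25),[16,21); WM=20; [12,17) fires=7
i=14 t=20 v=7: → [20,25),[16,21); WM=20
i=15 t=18 v=9: → [16,21); WM=20

12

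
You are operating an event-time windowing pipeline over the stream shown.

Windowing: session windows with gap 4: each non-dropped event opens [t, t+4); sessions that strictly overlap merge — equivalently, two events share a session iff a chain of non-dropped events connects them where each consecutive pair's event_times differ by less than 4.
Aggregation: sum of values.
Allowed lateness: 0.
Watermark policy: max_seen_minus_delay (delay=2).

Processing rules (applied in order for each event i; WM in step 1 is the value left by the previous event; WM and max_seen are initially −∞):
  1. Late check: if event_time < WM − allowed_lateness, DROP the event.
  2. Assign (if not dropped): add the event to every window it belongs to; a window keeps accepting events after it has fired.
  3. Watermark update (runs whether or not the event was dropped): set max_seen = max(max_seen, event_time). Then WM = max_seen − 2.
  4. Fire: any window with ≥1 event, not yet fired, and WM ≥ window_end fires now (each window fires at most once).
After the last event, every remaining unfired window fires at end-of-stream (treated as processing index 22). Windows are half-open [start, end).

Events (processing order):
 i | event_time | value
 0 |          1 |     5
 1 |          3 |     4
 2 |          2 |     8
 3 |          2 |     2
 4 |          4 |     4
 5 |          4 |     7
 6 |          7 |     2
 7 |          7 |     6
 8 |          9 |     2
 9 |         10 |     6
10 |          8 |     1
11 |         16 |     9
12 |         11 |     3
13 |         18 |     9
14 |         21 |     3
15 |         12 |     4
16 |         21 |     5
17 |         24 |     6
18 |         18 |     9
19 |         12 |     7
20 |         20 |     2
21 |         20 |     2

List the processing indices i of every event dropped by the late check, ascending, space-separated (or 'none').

i=0 t=1 v=5: → [1,5); WM=-1
i=1 t=3 v=4: → [1,7); WM=1
i=2 t=2 v=8: → [1,7); WM=1
i=3 t=2 v=2: → [1,7); WM=1
i=4 t=4 v=4: → [1,8); WM=2
i=5 t=4 v=7: → [1,8); WM=2
i=6 t=7 v=2: → [1,11); WM=5
i=7 t=7 v=6: → [1,11); WM=5
i=8 t=9 v=2: → [1,13); WM=7
i=9 t=10 v=6: → [1,14); WM=8
i=10 t=8 v=1: → [1,14); WM=8
i=11 t=16 v=9: → [16,20); WM=14
i=12 t=11 v=3: DROP (t<14-0); WM=14
i=13 t=18 v=9: → [16,22); WM=16
i=14 t=21 v=3: → [16,25); WM=19
i=15 t=12 v=4: DROP (t<19-0); WM=19
i=16 t=21 v=5: → [16,25); WM=19
i=17 t=24 v=6: → [16,28); WM=22
i=18 t=18 v=9: DROP (t<22-0); WM=22
i=19 t=12 v=7: DROP (t<22-0); WM=22
i=20 t=20 v=2: DROP (t<22-0); WM=22
i=21 t=20 v=2: DROP (t<22-0); WM=22

12 15 18 19 20 21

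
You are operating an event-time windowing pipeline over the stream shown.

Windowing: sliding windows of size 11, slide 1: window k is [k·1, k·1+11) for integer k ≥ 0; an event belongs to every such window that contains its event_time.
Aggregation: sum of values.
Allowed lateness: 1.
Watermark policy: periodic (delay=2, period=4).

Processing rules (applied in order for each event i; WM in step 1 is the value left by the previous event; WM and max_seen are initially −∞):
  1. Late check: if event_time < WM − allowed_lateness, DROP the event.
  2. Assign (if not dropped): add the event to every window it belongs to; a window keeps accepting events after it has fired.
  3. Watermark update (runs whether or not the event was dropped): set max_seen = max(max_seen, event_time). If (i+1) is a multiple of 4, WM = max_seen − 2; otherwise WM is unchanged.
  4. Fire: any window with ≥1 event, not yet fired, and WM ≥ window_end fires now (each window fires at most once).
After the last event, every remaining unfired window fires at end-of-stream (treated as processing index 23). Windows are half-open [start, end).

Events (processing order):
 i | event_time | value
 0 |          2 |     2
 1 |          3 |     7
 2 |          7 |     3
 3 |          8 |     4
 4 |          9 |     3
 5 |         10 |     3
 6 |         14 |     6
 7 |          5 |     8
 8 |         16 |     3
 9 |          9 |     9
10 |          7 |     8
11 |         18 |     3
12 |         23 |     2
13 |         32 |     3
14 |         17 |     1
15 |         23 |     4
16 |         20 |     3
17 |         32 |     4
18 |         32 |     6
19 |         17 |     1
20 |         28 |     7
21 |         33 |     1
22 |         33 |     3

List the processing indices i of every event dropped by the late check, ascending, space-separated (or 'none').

i=0 t=2 v=2: → [2,13),[1,12),[0,11); WM=−∞
i=1 t=3 v=7: → [3,14),[2,13),[1,12),[0,11); WM=−∞
i=2 t=7 v=3: → [7,18),[6,17),[5,16),[4,15),[3,14),[2,13),[1,12),[0,11); WM=−∞
i=3 t=8 v=4: → [8,19),[7,18),[6,17),[5,16),[4,15),[3,14),[2,13),[1,12),[0,11); WM=6
i=4 t=9 v=3: → [9,20),[8,19),[7,18),[6,17),[5,16),[4,15),[3,14),[2,13),[1,12),[0,11); WM=6
i=5 t=10 v=3: → [10,21),[9,20),[8,19),[7,18),[6,17),[5,16),[4,15),[3,14),[2,13),[1,12),[0,11); WM=6
i=6 t=14 v=6: → [14,25),[13,24),[12,23),[11,22),[10,21),[9,20),[8,19),[7,18),[6,17),[5,16),[4,15); WM=6
i=7 t=5 v=8: → [5,16),[4,15),[3,14),[2,13),[1,12),[0,11); WM=12; [0,11) fires=30 [1,12) fires=30
i=8 t=16 v=3: → [16,27),[15,26),[14,25),[13,24),[12,23),[11,22),[10,21),[9,20),[8,19),[7,18),[6,17); WM=12
i=9 t=9 v=9: DROP (t<12-1); WM=12
i=10 t=7 v=8: DROP (t<12-1); WM=12
i=11 t=18 v=3: → [18,29),[17,28),[16,27),[15,26),[14,25),[13,24),[12,23),[11,22),[10,21),[9,20),[8,19); WM=16; [2,13) fires=30 [3,14) fires=28 [4,15) fires=27 [5,16) fires=27
i=12 t=23 v=2: → [23,34),[22,33),[21,32),[20,31),[19,30),[18,29),[17,28),[16,27),[15,26),[14,25),[13,24); WM=16
i=13 t=32 v=3: → [32,43),[31,42),[30,41),[29,40),[28,39),[27,38),[26,37),[25,36),[24,35),[23,34),[22,33); WM=16
i=14 t=17 v=1: → [17,28),[16,27),[15,26),[14,25),[13,24),[12,23),[11,22),[10,21),[9,20),[8,19),[7,18); WM=16
i=15 t=23 v=4: → [23,34),[22,33),[21,32),[20,31),[19,30),[18,29),[17,28),[16,27),[15,26),[14,25),[13,24); WM=30; [6,17) fires=22 [7,18) fires=23 [8,19) fires=23 [9,20) fires=19 [10,21) fires=16 [11,22) fires=13 [12,23) fires=13 [13,24) fires=19 [14,25) fires=19 [15,26) fires=13 [16,27) fires=13 [17,28) fires=10 [18,29) fires=9 [19,30) fires=6
i=16 t=20 v=3: DROP (t<30-1); WM=30
i=17 t=32 v=4: → [32,43),[31,42),[30,41),[29,40),[28,39),[27,38),[26,37),[25,36),[24,35),[23,34),[22,33); WM=30
i=18 t=32 v=6: → [32,43),[31,42),[30,41),[29,40),[28,39),[27,38),[26,37),[25,36),[24,35),[23,34),[22,33); WM=30
i=19 t=17 v=1: DROP (t<30-1); WM=30
i=20 t=28 v=7: DROP (t<30-1); WM=30
i=21 t=33 v=1: → [33,44),[32,43),[31,42),[30,41),[29,40),[28,39),[27,38),[26,37),[25,36),[24,35),[23,34); WM=30
i=22 t=33 v=3: → [33,44),[32,43),[31,42),[30,41),[29,40),[28,39),[27,38),[26,37),[25,36),[24,35),[23,34); WM=30

9 10 16 19 20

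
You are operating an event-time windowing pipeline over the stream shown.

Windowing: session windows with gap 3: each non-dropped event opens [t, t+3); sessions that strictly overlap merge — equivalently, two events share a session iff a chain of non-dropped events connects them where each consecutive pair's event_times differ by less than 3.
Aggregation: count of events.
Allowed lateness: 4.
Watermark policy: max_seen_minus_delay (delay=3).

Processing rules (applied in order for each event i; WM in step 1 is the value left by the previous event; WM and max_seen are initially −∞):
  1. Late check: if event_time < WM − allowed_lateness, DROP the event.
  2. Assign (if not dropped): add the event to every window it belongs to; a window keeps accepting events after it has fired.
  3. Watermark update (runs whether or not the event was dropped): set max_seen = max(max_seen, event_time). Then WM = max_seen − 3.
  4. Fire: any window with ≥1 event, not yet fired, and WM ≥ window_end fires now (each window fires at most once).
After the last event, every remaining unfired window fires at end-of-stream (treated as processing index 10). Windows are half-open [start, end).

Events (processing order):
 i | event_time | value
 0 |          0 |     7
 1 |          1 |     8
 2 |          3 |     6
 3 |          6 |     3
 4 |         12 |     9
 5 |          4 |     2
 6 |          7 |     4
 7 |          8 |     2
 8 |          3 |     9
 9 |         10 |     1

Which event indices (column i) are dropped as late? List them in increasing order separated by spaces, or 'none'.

i=0 t=0 v=7: → [0,3); WM=-3
i=1 t=1 v=8: → [0,4); WM=-2
i=2 t=3 v=6: → [0,6); WM=0
i=3 t=6 v=3: → [6,9); WM=3
i=4 t=12 v=9: → [12,15); WM=9
i=5 t=4 v=2: DROP (t<9-4); WM=9
i=6 t=7 v=4: → [6,10); WM=9
i=7 t=8 v=2: → [6,11); WM=9
i=8 t=3 v=9: DROP (t<9-4); WM=9
i=9 t=10 v=1: → [6,15); WM=9

5 8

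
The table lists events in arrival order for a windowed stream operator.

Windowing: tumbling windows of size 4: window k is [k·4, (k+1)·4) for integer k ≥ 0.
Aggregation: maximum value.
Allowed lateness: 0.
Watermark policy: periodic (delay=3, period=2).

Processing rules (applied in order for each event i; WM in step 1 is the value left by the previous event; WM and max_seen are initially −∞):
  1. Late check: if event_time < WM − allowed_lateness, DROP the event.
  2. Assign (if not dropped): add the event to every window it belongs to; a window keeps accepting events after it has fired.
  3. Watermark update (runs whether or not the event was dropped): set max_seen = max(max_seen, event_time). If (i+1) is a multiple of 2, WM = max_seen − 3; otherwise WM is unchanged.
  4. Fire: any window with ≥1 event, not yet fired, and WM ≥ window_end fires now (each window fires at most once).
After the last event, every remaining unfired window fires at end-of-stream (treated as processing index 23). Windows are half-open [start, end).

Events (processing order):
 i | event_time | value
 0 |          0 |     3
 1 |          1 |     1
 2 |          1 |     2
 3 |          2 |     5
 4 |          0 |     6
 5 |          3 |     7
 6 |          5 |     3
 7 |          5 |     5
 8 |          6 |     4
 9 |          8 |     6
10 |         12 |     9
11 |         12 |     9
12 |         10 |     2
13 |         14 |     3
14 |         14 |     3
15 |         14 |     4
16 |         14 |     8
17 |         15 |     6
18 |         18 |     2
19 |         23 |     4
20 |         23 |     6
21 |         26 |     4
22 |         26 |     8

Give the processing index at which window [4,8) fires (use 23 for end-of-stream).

i=0 t=0 v=3: → [0,4); WM=−∞
i=1 t=1 v=1: → [0,4); WM=-2
i=2 t=1 v=2: → [0,4); WM=-2
i=3 t=2 v=5: → [0,4); WM=-1
i=4 t=0 v=6: → [0,4); WM=-1
i=5 t=3 v=7: → [0,4); WM=0
i=6 t=5 v=3: → [4,8); WM=0
i=7 t=5 v=5: → [4,8); WM=2
i=8 t=6 v=4: → [4,8); WM=2
i=9 t=8 v=6: → [8,12); WM=5; [0,4) fires=7
i=10 t=12 v=9: → [12,16); WM=5
i=11 t=12 v=9: → [12,16); WM=9; [4,8) fires=5
i=12 t=10 v=2: → [8,12); WM=9
i=13 t=14 v=3: → [12,16); WM=11
i=14 t=14 v=3: → [12,16); WM=11
i=15 t=14 v=4: → [12,16); WM=11
i=16 t=14 v=8: → [12,16); WM=11
i=17 t=15 v=6: → [12,16); WM=12; [8,12) fires=6
i=18 t=18 v=2: → [16,20); WM=12
i=19 t=23 v=4: → [20,24); WM=20; [12,16) fires=9 [16,20) fires=2
i=20 t=23 v=6: → [20,24); WM=20
i=21 t=26 v=4: → [24,28); WM=23
i=22 t=26 v=8: → [24,28); WM=23

11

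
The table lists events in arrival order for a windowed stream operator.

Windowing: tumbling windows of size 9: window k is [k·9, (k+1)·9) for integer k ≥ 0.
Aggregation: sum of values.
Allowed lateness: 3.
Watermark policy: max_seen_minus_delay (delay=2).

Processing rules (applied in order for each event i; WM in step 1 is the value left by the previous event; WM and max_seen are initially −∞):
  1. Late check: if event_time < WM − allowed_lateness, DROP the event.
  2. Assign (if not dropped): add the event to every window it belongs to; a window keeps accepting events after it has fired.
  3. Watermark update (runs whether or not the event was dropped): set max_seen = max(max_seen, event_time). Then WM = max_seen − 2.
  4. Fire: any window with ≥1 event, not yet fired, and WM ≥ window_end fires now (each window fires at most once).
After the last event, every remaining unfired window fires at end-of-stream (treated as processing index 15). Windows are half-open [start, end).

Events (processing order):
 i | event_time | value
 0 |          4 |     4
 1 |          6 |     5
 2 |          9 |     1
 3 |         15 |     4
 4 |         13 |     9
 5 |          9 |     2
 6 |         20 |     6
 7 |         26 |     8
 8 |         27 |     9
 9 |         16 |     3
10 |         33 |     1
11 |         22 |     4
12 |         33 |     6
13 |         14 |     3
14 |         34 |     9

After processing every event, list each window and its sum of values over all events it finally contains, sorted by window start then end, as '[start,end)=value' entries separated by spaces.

[0,9)=9 [9,18)=14 [18,27)=14 [27,36)=25

i=0 t=4 v=4: → [0,9); WM=2
i=1 t=6 v=5: → [0,9); WM=4
i=2 t=9 v=1: → [9,18); WM=7
i=3 t=15 v=4: → [9,18); WM=13; [0,9) fires=9
i=4 t=13 v=9: → [9,18); WM=13
i=5 t=9 v=2: DROP (t<13-3); WM=13
i=6 t=20 v=6: → [18,27); WM=18; [9,18) fires=14
i=7 t=26 v=8: → [18,27); WM=24
i=8 t=27 v=9: → [27,36); WM=25
i=9 t=16 v=3: DROP (t<25-3); WM=25
i=10 t=33 v=1: → [27,36); WM=31; [18,27) fires=14
i=11 t=22 v=4: DROP (t<31-3); WM=31
i=12 t=33 v=6: → [27,36); WM=31
i=13 t=14 v=3: DROP (t<31-3); WM=31
i=14 t=34 v=9: → [27,36); WM=32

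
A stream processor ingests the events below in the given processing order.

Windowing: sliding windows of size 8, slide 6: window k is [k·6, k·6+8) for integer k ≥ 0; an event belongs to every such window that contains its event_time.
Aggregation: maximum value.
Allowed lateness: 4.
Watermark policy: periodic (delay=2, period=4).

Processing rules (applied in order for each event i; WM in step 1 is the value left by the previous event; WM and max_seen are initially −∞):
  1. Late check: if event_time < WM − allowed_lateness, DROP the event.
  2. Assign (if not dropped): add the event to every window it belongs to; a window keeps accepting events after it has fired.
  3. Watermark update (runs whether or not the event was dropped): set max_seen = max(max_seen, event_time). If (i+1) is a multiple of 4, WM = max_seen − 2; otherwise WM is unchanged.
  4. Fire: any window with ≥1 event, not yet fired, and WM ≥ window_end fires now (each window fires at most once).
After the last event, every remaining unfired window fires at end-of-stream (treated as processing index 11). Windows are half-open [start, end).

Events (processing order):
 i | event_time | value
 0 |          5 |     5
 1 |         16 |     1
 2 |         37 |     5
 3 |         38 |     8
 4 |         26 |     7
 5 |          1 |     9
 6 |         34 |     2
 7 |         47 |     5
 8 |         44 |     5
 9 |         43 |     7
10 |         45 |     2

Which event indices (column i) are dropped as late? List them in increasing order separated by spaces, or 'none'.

4 5

i=0 t=5 v=5: → [0,8); WM=−∞
i=1 t=16 v=1: → [12,20); WM=−∞
i=2 t=37 v=5: → [36,44),[30,38); WM=−∞
i=3 t=38 v=8: → [36,44); WM=36; [0,8) fires=5 [12,20) fires=1
i=4 t=26 v=7: DROP (t<36-4); WM=36
i=5 t=1 v=9: DROP (t<36-4); WM=36
i=6 t=34 v=2: → [30,38); WM=36
i=7 t=47 v=5: → [42,50); WM=45; [30,38) fires=5 [36,44) fires=8
i=8 t=44 v=5: → [42,50); WM=45
i=9 t=43 v=7: → [42,50),[36,44); WM=45
i=10 t=45 v=2: → [42,50); WM=45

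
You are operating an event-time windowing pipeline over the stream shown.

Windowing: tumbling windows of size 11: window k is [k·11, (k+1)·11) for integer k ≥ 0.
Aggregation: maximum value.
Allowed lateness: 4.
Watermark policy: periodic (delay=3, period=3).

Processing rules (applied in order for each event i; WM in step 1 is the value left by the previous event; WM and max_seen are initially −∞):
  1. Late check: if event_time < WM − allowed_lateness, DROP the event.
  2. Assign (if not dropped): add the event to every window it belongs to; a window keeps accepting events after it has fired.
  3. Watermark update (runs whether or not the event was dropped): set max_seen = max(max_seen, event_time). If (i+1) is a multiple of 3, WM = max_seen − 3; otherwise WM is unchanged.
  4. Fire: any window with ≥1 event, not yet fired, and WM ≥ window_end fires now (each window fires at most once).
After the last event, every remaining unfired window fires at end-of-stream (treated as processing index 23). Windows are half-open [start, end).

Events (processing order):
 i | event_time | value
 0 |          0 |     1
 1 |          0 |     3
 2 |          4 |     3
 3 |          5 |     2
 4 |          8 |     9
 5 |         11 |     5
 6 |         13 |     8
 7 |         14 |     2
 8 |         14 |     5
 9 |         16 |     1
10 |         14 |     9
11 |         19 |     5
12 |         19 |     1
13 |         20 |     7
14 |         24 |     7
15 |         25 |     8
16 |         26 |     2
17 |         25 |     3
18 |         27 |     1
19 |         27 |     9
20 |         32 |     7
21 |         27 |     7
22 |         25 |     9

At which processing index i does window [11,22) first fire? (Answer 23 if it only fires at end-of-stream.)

i=0 t=0 v=1: → [0,11); WM=−∞
i=1 t=0 v=3: → [0,11); WM=−∞
i=2 t=4 v=3: → [0,11); WM=1
i=3 t=5 v=2: → [0,11); WM=1
i=4 t=8 v=9: → [0,11); WM=1
i=5 t=11 v=5: → [11,22); WM=8
i=6 t=13 v=8: → [11,22); WM=8
i=7 t=14 v=2: → [11,22); WM=8
i=8 t=14 v=5: → [11,22); WM=11; [0,11) fires=9
i=9 t=16 v=1: → [11,22); WM=11
i=10 t=14 v=9: → [11,22); WM=11
i=11 t=19 v=5: → [11,22); WM=16
i=12 t=19 v=1: → [11,22); WM=16
i=13 t=20 v=7: → [11,22); WM=16
i=14 t=24 v=7: → [22,33); WM=21
i=15 t=25 v=8: → [22,33); WM=21
i=16 t=26 v=2: → [22,33); WM=21
i=17 t=25 v=3: → [22,33); WM=23; [11,22) fires=9
i=18 t=27 v=1: → [22,33); WM=23
i=19 t=27 v=9: → [22,33); WM=23
i=20 t=32 v=7: → [22,33); WM=29
i=21 t=27 v=7: → [22,33); WM=29
i=22 t=25 v=9: → [22,33); WM=29

17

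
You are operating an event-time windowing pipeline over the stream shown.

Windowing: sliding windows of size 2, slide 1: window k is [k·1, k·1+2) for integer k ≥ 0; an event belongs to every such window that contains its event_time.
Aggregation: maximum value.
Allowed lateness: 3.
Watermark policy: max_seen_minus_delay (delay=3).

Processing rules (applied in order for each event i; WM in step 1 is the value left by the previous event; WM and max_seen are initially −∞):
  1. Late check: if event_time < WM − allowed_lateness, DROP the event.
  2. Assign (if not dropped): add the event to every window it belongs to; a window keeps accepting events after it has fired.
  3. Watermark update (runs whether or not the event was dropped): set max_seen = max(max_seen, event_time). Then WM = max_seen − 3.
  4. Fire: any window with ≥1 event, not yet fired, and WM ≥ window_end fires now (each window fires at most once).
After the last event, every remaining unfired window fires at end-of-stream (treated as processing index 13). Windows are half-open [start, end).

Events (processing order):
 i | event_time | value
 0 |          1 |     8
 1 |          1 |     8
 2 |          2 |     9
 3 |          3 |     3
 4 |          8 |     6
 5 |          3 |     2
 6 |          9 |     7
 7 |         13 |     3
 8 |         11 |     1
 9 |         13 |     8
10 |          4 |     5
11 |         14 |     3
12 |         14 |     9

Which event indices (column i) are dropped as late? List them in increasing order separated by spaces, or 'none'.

10

i=0 t=1 v=8: → [1,3),[0,2); WM=-2
i=1 t=1 v=8: → [1,3),[0,2); WM=-2
i=2 t=2 v=9: → [2,4),[1,3); WM=-1
i=3 t=3 v=3: → [3,5),[2,4); WM=0
i=4 t=8 v=6: → [8,10),[7,9); WM=5; [0,2) fires=8 [1,3) fires=9 [2,4) fires=9 [3,5) fires=3
i=5 t=3 v=2: → [3,5),[2,4); WM=5
i=6 t=9 v=7: → [9,11),[8,10); WM=6
i=7 t=13 v=3: → [13,15),[12,14); WM=10; [7,9) fires=6 [8,10) fires=7
i=8 t=11 v=1: → [11,13),[10,12); WM=10
i=9 t=13 v=8: → [13,15),[12,14); WM=10
i=10 t=4 v=5: DROP (t<10-3); WM=10
i=11 t=14 v=3: → [14,16),[13,15); WM=11; [9,11) fires=7
i=12 t=14 v=9: → [14,16),[13,15); WM=11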